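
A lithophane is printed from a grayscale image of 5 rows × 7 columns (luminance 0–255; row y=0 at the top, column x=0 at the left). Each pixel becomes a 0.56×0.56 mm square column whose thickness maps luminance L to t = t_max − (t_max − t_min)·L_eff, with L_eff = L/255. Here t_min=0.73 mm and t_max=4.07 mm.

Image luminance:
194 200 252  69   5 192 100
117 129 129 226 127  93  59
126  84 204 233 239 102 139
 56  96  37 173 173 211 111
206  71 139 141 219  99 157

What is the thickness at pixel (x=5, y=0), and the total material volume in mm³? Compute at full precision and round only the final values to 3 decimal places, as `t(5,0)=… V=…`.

t(5,0)=1.555 V=24.512

span = t_max - t_min = 4.07 - 0.73 = 3.340
L(5,0) = 192, L_eff = 192/255 = 0.752941
t(5,0) = 4.07 - 3.340·0.752941 = 1.555
Σt over all 5·7 pixels = 664401/8500 ≈ 78.1648235
V = pitch²·Σt = 0.56²·664401/8500 = 24.512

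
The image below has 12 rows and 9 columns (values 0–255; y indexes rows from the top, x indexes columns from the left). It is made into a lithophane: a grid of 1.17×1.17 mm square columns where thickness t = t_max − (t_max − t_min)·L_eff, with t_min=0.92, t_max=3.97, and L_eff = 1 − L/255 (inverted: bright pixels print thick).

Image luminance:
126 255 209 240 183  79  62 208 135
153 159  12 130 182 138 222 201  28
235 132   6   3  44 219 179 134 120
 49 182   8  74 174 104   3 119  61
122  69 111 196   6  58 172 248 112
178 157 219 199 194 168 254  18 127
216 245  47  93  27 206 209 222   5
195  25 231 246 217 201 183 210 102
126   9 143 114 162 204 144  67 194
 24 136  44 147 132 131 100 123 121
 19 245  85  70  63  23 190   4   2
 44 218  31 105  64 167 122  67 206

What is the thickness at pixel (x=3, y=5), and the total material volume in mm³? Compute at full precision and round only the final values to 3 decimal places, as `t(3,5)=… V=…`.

span = t_max - t_min = 3.97 - 0.92 = 3.050
L(3,5) = 199, L_eff = 1 - 199/255 = 0.219608 (inverted)
t(3,5) = 3.97 - 3.050·0.219608 = 3.300
Σt over all 12·9 pixels = 225793/850 ≈ 265.6388235
V = pitch²·Σt = 1.17²·225793/850 = 363.633

t(3,5)=3.300 V=363.633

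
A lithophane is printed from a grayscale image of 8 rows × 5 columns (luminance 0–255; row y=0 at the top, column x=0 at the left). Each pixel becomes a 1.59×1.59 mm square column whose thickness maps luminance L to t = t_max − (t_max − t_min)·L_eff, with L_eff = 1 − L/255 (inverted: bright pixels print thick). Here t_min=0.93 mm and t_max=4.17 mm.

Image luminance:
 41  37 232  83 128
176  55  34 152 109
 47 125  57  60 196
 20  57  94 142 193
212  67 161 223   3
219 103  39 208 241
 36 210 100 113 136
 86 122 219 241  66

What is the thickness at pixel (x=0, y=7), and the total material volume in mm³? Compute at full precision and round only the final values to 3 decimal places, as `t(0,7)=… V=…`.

t(0,7)=2.023 V=249.611

span = t_max - t_min = 4.17 - 0.93 = 3.240
L(0,7) = 86, L_eff = 1 - 86/255 = 0.662745 (inverted)
t(0,7) = 4.17 - 3.240·0.662745 = 2.023
Σt over all 8·5 pixels = 209811/2125 ≈ 98.7345882
V = pitch²·Σt = 1.59²·209811/2125 = 249.611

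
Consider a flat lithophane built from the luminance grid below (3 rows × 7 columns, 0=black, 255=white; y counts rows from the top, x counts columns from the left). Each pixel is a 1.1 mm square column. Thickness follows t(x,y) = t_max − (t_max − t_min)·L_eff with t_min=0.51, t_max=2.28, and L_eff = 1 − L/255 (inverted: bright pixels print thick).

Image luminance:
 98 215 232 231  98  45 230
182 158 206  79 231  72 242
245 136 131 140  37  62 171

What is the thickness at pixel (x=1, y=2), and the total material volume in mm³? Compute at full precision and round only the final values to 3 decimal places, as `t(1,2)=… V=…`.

span = t_max - t_min = 2.28 - 0.51 = 1.770
L(1,2) = 136, L_eff = 1 - 136/255 = 0.466667 (inverted)
t(1,2) = 2.28 - 1.770·0.466667 = 1.454
Σt over all 3·7 pixels = 141127/4250 ≈ 33.2063529
V = pitch²·Σt = 1.1²·141127/4250 = 40.180

t(1,2)=1.454 V=40.180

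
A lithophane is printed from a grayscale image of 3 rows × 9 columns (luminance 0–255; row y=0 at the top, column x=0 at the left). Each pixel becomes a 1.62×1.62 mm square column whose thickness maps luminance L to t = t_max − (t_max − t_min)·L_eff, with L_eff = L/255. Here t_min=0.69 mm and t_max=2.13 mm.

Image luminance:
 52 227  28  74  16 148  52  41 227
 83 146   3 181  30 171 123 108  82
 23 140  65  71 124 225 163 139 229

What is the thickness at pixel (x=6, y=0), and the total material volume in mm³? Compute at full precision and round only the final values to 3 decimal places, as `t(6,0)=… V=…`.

span = t_max - t_min = 2.13 - 0.69 = 1.440
L(6,0) = 52, L_eff = 52/255 = 0.203922
t(6,0) = 2.13 - 1.440·0.203922 = 1.836
Σt over all 3·9 pixels = 346227/8500 ≈ 40.7325882
V = pitch²·Σt = 1.62²·346227/8500 = 106.899

t(6,0)=1.836 V=106.899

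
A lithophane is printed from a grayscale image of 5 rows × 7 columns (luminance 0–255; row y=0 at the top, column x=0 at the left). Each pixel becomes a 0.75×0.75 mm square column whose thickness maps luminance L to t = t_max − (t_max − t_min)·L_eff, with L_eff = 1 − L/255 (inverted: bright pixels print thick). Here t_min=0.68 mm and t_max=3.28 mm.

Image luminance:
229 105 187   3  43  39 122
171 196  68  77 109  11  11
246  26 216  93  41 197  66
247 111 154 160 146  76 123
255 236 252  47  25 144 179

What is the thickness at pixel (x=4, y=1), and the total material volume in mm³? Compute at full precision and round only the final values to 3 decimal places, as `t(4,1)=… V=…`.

span = t_max - t_min = 3.28 - 0.68 = 2.600
L(4,1) = 109, L_eff = 1 - 109/255 = 0.572549 (inverted)
t(4,1) = 3.28 - 2.600·0.572549 = 1.791
Σt over all 5·7 pixels = 87688/1275 ≈ 68.7749020
V = pitch²·Σt = 0.75²·87688/1275 = 38.686

t(4,1)=1.791 V=38.686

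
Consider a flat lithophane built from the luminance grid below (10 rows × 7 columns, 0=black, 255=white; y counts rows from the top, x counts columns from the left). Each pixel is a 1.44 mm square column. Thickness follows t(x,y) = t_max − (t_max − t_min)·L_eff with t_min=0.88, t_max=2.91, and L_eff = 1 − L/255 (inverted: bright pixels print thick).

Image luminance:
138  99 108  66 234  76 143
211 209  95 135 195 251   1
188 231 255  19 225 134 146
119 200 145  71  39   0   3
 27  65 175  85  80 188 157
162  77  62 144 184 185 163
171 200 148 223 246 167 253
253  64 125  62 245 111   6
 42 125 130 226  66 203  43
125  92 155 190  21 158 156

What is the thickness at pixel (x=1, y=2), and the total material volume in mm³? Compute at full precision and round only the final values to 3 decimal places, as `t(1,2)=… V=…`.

span = t_max - t_min = 2.91 - 0.88 = 2.030
L(1,2) = 231, L_eff = 1 - 231/255 = 0.094118 (inverted)
t(1,2) = 2.91 - 2.030·0.094118 = 2.719
Σt over all 10·7 pixels = 874622/6375 ≈ 137.1956078
V = pitch²·Σt = 1.44²·874622/6375 = 284.489

t(1,2)=2.719 V=284.489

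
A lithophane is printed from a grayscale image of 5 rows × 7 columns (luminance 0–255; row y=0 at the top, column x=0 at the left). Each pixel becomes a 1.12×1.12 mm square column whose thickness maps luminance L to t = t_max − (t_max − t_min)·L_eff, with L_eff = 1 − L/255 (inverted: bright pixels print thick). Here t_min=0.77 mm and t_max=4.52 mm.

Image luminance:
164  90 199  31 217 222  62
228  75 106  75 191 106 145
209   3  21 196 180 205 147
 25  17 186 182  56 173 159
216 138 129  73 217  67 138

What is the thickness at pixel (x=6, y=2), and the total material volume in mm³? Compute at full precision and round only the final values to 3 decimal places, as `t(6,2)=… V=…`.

span = t_max - t_min = 4.52 - 0.77 = 3.750
L(6,2) = 147, L_eff = 1 - 147/255 = 0.423529 (inverted)
t(6,2) = 4.52 - 3.750·0.423529 = 2.932
Σt over all 5·7 pixels = 32403/340 ≈ 95.3029412
V = pitch²·Σt = 1.12²·32403/340 = 119.548

t(6,2)=2.932 V=119.548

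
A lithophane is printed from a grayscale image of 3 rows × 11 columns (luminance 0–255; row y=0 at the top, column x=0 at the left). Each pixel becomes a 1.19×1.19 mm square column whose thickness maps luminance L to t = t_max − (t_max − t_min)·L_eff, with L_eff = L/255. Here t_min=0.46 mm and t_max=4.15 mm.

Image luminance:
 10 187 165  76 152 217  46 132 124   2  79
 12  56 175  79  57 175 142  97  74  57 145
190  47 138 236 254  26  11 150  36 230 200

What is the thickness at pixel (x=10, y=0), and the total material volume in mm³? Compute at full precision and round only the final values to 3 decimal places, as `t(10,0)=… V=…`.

t(10,0)=3.007 V=116.537

span = t_max - t_min = 4.15 - 0.46 = 3.690
L(10,0) = 79, L_eff = 79/255 = 0.309804
t(10,0) = 4.15 - 3.690·0.309804 = 3.007
Σt over all 3·11 pixels = 174876/2125 ≈ 82.2945882
V = pitch²·Σt = 1.19²·174876/2125 = 116.537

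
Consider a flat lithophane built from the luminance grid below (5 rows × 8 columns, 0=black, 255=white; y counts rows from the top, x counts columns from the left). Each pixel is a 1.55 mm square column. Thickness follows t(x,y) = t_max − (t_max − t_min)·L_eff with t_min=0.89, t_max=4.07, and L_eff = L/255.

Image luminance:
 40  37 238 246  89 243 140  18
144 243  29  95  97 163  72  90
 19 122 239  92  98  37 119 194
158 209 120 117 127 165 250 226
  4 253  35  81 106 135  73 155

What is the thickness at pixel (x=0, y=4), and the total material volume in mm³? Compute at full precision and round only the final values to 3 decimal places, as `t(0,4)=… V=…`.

span = t_max - t_min = 4.07 - 0.89 = 3.180
L(0,4) = 4, L_eff = 4/255 = 0.015686
t(0,4) = 4.07 - 3.180·0.015686 = 4.020
Σt over all 5·8 pixels = 210323/2125 ≈ 98.9755294
V = pitch²·Σt = 1.55²·210323/2125 = 237.789

t(0,4)=4.020 V=237.789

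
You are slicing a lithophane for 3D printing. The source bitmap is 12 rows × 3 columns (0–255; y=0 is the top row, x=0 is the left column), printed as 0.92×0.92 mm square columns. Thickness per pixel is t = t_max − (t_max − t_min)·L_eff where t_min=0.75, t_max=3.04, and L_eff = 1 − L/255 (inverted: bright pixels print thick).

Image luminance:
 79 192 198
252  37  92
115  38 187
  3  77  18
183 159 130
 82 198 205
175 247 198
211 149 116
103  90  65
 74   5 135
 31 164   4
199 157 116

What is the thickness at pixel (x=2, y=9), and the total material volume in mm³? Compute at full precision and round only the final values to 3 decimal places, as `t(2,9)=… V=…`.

span = t_max - t_min = 3.04 - 0.75 = 2.290
L(2,9) = 135, L_eff = 1 - 135/255 = 0.470588 (inverted)
t(2,9) = 3.04 - 2.290·0.470588 = 1.962
Σt over all 12·3 pixels = 428834/6375 ≈ 67.2680784
V = pitch²·Σt = 0.92²·428834/6375 = 56.936

t(2,9)=1.962 V=56.936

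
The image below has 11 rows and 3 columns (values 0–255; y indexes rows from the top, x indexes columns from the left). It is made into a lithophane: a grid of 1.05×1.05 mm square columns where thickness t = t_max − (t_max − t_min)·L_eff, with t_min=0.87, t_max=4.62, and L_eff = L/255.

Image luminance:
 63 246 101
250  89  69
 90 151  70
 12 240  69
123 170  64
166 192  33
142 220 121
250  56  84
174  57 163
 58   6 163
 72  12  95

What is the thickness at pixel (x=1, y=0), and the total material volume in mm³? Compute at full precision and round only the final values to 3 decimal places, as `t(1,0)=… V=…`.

t(1,0)=1.002 V=105.326

span = t_max - t_min = 4.62 - 0.87 = 3.750
L(1,0) = 246, L_eff = 246/255 = 0.964706
t(1,0) = 4.62 - 3.750·0.964706 = 1.002
Σt over all 11·3 pixels = 162407/1700 ≈ 95.5335294
V = pitch²·Σt = 1.05²·162407/1700 = 105.326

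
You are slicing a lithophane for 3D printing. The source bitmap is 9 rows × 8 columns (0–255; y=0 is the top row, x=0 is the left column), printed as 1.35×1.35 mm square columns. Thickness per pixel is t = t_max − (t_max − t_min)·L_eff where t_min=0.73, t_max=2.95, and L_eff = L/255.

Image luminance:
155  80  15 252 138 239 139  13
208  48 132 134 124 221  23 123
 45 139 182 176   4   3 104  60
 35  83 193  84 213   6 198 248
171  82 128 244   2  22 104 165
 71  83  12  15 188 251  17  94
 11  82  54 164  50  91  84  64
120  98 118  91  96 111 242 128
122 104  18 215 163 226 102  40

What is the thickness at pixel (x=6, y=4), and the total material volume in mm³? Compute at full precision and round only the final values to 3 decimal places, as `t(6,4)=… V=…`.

t(6,4)=2.045 V=259.215

span = t_max - t_min = 2.95 - 0.73 = 2.220
L(6,4) = 104, L_eff = 104/255 = 0.407843
t(6,4) = 2.95 - 2.220·0.407843 = 2.045
Σt over all 9·8 pixels = 60448/425 ≈ 142.2305882
V = pitch²·Σt = 1.35²·60448/425 = 259.215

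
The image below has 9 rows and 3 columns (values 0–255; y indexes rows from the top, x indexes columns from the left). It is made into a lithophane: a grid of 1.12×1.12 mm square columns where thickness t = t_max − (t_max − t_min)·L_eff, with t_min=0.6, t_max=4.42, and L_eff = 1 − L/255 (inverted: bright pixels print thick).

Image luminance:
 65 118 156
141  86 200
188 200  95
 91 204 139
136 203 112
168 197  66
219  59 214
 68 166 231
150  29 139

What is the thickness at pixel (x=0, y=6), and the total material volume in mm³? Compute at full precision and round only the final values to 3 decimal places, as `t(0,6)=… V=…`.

span = t_max - t_min = 4.42 - 0.6 = 3.820
L(0,6) = 219, L_eff = 1 - 219/255 = 0.141176 (inverted)
t(0,6) = 4.42 - 3.820·0.141176 = 3.881
Σt over all 9·3 pixels = 31333/425 ≈ 73.7247059
V = pitch²·Σt = 1.12²·31333/425 = 92.480

t(0,6)=3.881 V=92.480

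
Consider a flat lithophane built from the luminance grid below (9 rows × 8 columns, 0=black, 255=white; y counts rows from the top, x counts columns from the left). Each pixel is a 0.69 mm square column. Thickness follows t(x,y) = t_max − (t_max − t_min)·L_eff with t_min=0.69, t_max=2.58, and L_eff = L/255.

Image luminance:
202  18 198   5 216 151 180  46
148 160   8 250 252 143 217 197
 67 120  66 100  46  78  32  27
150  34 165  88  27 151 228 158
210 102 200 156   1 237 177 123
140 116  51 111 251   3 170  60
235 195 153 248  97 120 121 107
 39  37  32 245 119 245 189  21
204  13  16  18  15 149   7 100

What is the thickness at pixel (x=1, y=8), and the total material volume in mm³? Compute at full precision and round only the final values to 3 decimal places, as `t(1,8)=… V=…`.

t(1,8)=2.484 V=57.525

span = t_max - t_min = 2.58 - 0.69 = 1.890
L(1,8) = 13, L_eff = 13/255 = 0.050980
t(1,8) = 2.58 - 1.890·0.050980 = 2.484
Σt over all 9·8 pixels = 1027017/8500 ≈ 120.8255294
V = pitch²·Σt = 0.69²·1027017/8500 = 57.525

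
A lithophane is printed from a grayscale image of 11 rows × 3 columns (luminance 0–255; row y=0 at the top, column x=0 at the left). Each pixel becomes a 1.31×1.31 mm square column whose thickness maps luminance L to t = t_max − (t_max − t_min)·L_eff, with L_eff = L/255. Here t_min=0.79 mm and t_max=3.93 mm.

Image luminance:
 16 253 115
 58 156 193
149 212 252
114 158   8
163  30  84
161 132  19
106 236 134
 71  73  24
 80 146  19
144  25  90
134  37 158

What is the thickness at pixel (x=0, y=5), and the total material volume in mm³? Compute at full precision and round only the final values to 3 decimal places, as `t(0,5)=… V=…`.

t(0,5)=1.947 V=143.318

span = t_max - t_min = 3.93 - 0.79 = 3.140
L(0,5) = 161, L_eff = 161/255 = 0.631373
t(0,5) = 3.93 - 3.140·0.631373 = 1.947
Σt over all 11·3 pixels = 141973/1700 ≈ 83.5135294
V = pitch²·Σt = 1.31²·141973/1700 = 143.318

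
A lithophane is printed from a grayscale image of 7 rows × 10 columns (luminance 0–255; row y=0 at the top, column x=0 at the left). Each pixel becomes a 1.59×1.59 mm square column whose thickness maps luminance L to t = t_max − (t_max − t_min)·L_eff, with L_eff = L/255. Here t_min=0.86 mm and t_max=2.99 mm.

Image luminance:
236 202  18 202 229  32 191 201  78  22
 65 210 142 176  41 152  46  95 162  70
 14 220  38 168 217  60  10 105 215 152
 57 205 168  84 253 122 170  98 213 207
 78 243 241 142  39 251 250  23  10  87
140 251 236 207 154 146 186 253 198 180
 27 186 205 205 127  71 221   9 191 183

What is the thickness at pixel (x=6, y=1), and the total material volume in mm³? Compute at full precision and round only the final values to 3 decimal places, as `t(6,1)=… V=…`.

span = t_max - t_min = 2.99 - 0.86 = 2.130
L(6,1) = 46, L_eff = 46/255 = 0.180392
t(6,1) = 2.99 - 2.130·0.180392 = 2.606
Σt over all 7·10 pixels = 265736/2125 ≈ 125.0522353
V = pitch²·Σt = 1.59²·265736/2125 = 316.145

t(6,1)=2.606 V=316.145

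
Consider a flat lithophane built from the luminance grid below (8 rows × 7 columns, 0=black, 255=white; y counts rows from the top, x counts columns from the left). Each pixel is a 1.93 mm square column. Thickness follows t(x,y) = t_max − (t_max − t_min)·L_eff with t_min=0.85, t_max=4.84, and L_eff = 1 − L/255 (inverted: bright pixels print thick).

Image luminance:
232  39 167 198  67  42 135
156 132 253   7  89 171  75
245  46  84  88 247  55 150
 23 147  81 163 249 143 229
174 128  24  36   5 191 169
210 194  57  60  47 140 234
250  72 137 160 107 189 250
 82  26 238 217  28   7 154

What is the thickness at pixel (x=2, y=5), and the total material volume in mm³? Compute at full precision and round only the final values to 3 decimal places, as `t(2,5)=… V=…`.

span = t_max - t_min = 4.84 - 0.85 = 3.990
L(2,5) = 57, L_eff = 1 - 57/255 = 0.776471 (inverted)
t(2,5) = 4.84 - 3.990·0.776471 = 1.742
Σt over all 8·7 pixels = 1375367/8500 ≈ 161.8078824
V = pitch²·Σt = 1.93²·1375367/8500 = 602.718

t(2,5)=1.742 V=602.718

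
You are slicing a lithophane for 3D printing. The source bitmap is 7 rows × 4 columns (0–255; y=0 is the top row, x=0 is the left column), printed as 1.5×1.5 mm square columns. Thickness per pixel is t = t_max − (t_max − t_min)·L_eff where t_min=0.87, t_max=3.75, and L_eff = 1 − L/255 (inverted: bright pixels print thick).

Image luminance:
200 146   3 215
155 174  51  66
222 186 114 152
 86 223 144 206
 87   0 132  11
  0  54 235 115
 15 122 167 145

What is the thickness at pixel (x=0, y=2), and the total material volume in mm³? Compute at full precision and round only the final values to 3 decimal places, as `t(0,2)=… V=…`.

span = t_max - t_min = 3.75 - 0.87 = 2.880
L(0,2) = 222, L_eff = 1 - 222/255 = 0.129412 (inverted)
t(0,2) = 3.75 - 2.880·0.129412 = 3.377
Σt over all 7·4 pixels = 133989/2125 ≈ 63.0536471
V = pitch²·Σt = 1.5²·133989/2125 = 141.871

t(0,2)=3.377 V=141.871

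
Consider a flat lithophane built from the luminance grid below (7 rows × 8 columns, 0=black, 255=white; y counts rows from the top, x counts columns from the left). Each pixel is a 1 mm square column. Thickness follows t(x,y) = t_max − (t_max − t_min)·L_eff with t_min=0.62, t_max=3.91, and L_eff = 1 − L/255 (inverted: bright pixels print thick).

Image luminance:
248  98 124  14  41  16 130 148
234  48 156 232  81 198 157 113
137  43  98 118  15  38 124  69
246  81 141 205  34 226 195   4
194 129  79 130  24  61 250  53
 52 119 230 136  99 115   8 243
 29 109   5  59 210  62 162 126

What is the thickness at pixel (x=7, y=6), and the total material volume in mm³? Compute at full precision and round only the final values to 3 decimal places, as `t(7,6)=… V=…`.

span = t_max - t_min = 3.91 - 0.62 = 3.290
L(7,6) = 126, L_eff = 1 - 126/255 = 0.505882 (inverted)
t(7,6) = 3.91 - 3.290·0.505882 = 2.246
Σt over all 7·8 pixels = 755636/6375 ≈ 118.5311373
V = pitch²·Σt = 1²·755636/6375 = 118.531

t(7,6)=2.246 V=118.531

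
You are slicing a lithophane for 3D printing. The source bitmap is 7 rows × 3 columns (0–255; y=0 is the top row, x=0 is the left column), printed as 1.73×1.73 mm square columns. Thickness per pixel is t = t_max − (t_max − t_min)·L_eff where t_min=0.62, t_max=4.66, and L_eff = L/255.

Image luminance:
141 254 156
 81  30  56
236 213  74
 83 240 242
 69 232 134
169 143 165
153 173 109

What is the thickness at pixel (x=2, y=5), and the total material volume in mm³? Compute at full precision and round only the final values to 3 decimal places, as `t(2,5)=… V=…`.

t(2,5)=2.046 V=143.380

span = t_max - t_min = 4.66 - 0.62 = 4.040
L(2,5) = 165, L_eff = 165/255 = 0.647059
t(2,5) = 4.66 - 4.040·0.647059 = 2.046
Σt over all 7·3 pixels = 203603/4250 ≈ 47.9065882
V = pitch²·Σt = 1.73²·203603/4250 = 143.380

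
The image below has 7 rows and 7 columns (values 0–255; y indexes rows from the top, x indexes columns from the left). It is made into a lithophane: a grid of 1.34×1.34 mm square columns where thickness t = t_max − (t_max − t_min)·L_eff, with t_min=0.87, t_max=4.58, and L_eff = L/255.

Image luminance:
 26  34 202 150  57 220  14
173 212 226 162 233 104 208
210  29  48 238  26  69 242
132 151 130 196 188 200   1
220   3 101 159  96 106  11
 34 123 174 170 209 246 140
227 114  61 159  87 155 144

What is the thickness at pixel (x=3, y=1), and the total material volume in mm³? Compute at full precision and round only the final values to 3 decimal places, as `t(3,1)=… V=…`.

t(3,1)=2.223 V=230.026

span = t_max - t_min = 4.58 - 0.87 = 3.710
L(3,1) = 162, L_eff = 162/255 = 0.635294
t(3,1) = 4.58 - 3.710·0.635294 = 2.223
Σt over all 7·7 pixels = 326669/2550 ≈ 128.1054902
V = pitch²·Σt = 1.34²·326669/2550 = 230.026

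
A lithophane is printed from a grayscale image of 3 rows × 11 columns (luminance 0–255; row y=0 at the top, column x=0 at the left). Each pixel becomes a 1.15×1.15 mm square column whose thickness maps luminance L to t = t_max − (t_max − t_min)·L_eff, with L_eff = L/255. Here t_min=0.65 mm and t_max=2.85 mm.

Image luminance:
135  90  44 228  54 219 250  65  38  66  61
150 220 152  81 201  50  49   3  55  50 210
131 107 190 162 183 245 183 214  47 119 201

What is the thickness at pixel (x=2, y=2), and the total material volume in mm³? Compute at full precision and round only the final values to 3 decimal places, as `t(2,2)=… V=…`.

t(2,2)=1.211 V=75.855

span = t_max - t_min = 2.85 - 0.65 = 2.200
L(2,2) = 190, L_eff = 190/255 = 0.745098
t(2,2) = 2.85 - 2.200·0.745098 = 1.211
Σt over all 3·11 pixels = 292523/5100 ≈ 57.3574510
V = pitch²·Σt = 1.15²·292523/5100 = 75.855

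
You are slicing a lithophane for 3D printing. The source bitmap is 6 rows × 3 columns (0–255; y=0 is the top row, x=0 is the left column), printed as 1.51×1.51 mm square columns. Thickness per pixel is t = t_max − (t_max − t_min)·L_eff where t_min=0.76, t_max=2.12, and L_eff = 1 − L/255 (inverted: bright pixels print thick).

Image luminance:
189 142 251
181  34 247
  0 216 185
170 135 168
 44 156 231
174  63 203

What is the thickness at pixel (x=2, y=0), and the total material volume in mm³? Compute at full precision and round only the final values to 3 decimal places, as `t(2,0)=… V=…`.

t(2,0)=2.099 V=65.107

span = t_max - t_min = 2.12 - 0.76 = 1.360
L(2,0) = 251, L_eff = 1 - 251/255 = 0.015686 (inverted)
t(2,0) = 2.12 - 1.360·0.015686 = 2.099
Σt over all 6·3 pixels = 10708/375 ≈ 28.5546667
V = pitch²·Σt = 1.51²·10708/375 = 65.107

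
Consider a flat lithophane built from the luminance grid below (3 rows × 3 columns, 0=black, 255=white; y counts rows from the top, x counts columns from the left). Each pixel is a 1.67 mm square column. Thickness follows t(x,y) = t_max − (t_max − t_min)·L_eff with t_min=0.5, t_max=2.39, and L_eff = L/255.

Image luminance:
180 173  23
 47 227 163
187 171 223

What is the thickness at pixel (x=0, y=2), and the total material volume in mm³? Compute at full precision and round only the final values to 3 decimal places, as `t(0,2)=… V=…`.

span = t_max - t_min = 2.39 - 0.5 = 1.890
L(0,2) = 187, L_eff = 187/255 = 0.733333
t(0,2) = 2.39 - 1.890·0.733333 = 1.004
Σt over all 3·3 pixels = 11.178
V = pitch²·Σt = 1.67²·11.178 = 31.174

t(0,2)=1.004 V=31.174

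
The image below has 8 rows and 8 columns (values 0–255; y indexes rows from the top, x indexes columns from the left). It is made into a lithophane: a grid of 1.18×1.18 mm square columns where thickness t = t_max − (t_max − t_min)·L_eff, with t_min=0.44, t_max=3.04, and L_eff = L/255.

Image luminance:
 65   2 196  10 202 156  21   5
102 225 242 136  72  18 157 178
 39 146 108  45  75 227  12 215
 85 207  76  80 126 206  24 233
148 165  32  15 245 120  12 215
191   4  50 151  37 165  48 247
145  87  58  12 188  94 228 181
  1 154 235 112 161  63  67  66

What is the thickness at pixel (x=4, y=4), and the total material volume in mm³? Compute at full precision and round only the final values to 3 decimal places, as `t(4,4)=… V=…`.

t(4,4)=0.542 V=166.018

span = t_max - t_min = 3.04 - 0.44 = 2.600
L(4,4) = 245, L_eff = 245/255 = 0.960784
t(4,4) = 3.04 - 2.600·0.960784 = 0.542
Σt over all 8·8 pixels = 30404/255 ≈ 119.2313725
V = pitch²·Σt = 1.18²·30404/255 = 166.018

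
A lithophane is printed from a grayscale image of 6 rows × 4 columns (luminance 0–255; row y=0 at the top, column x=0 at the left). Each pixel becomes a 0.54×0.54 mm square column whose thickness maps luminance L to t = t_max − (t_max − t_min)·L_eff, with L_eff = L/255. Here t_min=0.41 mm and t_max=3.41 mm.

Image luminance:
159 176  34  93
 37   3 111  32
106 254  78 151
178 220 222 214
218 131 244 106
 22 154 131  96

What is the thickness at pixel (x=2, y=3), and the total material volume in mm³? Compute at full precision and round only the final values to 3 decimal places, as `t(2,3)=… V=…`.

t(2,3)=0.798 V=12.990

span = t_max - t_min = 3.41 - 0.41 = 3.000
L(2,3) = 222, L_eff = 222/255 = 0.870588
t(2,3) = 3.41 - 3.000·0.870588 = 0.798
Σt over all 6·4 pixels = 18932/425 ≈ 44.5458824
V = pitch²·Σt = 0.54²·18932/425 = 12.990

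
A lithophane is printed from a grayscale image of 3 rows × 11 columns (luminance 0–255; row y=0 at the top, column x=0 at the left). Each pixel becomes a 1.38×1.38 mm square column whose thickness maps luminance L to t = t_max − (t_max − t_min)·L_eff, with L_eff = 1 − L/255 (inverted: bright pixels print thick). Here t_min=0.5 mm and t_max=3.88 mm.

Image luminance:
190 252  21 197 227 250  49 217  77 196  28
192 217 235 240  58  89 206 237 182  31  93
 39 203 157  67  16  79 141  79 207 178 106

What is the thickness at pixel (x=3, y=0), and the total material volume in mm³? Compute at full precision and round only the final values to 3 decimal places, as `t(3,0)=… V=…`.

span = t_max - t_min = 3.88 - 0.5 = 3.380
L(3,0) = 197, L_eff = 1 - 197/255 = 0.227451 (inverted)
t(3,0) = 3.88 - 3.380·0.227451 = 3.111
Σt over all 3·11 pixels = 1014139/12750 ≈ 79.5403137
V = pitch²·Σt = 1.38²·1014139/12750 = 151.477

t(3,0)=3.111 V=151.477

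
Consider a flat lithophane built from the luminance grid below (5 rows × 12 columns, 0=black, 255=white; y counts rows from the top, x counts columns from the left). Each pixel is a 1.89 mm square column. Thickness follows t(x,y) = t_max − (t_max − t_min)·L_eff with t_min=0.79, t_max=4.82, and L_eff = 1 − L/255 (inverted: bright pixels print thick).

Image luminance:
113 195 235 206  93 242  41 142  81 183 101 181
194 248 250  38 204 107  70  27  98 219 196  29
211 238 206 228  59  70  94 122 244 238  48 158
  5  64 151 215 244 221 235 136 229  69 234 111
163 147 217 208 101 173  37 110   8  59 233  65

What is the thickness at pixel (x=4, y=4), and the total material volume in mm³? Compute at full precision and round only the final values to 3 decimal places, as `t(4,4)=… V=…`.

span = t_max - t_min = 4.82 - 0.79 = 4.030
L(4,4) = 101, L_eff = 1 - 101/255 = 0.603922 (inverted)
t(4,4) = 4.82 - 4.030·0.603922 = 2.386
Σt over all 5·12 pixels = 397736/2125 ≈ 187.1698824
V = pitch²·Σt = 1.89²·397736/2125 = 668.590

t(4,4)=2.386 V=668.590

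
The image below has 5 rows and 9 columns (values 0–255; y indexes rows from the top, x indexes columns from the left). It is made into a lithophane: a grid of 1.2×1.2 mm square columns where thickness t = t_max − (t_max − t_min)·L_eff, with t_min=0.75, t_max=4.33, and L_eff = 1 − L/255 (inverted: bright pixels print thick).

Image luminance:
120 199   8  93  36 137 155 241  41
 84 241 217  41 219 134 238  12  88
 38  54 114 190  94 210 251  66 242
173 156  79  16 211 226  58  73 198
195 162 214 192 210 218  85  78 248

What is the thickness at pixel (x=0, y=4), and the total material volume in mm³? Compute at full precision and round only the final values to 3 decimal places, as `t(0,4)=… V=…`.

t(0,4)=3.488 V=177.076

span = t_max - t_min = 4.33 - 0.75 = 3.580
L(0,4) = 195, L_eff = 1 - 195/255 = 0.235294 (inverted)
t(0,4) = 4.33 - 3.580·0.235294 = 3.488
Σt over all 5·9 pixels = 627143/5100 ≈ 122.9692157
V = pitch²·Σt = 1.2²·627143/5100 = 177.076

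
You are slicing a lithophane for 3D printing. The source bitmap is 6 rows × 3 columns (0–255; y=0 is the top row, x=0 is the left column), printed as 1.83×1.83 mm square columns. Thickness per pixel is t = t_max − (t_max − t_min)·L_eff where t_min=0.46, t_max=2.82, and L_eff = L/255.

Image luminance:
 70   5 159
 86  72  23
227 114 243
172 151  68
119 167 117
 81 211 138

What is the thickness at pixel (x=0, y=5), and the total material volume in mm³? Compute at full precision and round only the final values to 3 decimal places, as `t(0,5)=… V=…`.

t(0,5)=2.070 V=101.091

span = t_max - t_min = 2.82 - 0.46 = 2.360
L(0,5) = 81, L_eff = 81/255 = 0.317647
t(0,5) = 2.82 - 2.360·0.317647 = 2.070
Σt over all 6·3 pixels = 64146/2125 ≈ 30.1863529
V = pitch²·Σt = 1.83²·64146/2125 = 101.091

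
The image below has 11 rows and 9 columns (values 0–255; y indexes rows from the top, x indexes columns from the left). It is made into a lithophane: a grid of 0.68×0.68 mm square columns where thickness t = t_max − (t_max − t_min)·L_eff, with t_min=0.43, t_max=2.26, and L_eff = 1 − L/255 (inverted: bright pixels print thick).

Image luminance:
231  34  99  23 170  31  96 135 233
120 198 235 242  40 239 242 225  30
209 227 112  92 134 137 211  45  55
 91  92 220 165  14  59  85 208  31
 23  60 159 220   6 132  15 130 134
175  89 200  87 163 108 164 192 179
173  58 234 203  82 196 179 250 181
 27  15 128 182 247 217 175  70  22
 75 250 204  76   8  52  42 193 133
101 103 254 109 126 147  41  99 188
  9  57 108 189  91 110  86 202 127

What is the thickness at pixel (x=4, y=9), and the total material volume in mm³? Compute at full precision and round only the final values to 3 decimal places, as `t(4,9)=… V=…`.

t(4,9)=1.334 V=62.376

span = t_max - t_min = 2.26 - 0.43 = 1.830
L(4,9) = 126, L_eff = 1 - 126/255 = 0.505882 (inverted)
t(4,9) = 2.26 - 1.830·0.505882 = 1.334
Σt over all 11·9 pixels = 114661/850 ≈ 134.8952941
V = pitch²·Σt = 0.68²·114661/850 = 62.376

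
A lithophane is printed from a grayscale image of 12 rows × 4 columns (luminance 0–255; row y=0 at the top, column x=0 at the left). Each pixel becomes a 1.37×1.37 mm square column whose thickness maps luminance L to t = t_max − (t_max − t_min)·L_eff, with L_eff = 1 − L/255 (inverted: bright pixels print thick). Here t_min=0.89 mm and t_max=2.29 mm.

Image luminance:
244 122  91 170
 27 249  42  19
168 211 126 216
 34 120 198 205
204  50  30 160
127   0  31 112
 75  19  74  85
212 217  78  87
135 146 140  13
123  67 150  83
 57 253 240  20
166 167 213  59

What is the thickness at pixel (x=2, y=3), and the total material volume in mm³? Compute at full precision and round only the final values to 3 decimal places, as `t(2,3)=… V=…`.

span = t_max - t_min = 2.29 - 0.89 = 1.400
L(2,3) = 198, L_eff = 1 - 198/255 = 0.223529 (inverted)
t(2,3) = 2.29 - 1.400·0.223529 = 1.977
Σt over all 12·4 pixels = 31771/425 ≈ 74.7552941
V = pitch²·Σt = 1.37²·31771/425 = 140.308

t(2,3)=1.977 V=140.308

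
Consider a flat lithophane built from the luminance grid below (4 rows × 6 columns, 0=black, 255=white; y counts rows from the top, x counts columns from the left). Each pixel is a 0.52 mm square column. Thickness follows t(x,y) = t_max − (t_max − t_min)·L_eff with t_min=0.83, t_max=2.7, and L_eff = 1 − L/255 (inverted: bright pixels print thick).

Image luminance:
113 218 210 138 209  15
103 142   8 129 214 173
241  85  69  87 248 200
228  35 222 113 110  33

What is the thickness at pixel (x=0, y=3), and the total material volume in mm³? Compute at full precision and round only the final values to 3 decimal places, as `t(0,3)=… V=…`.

span = t_max - t_min = 2.7 - 0.83 = 1.870
L(0,3) = 228, L_eff = 1 - 228/255 = 0.105882 (inverted)
t(0,3) = 2.7 - 1.870·0.105882 = 2.502
Σt over all 4·6 pixels = 66653/1500 ≈ 44.4353333
V = pitch²·Σt = 0.52²·66653/1500 = 12.015

t(0,3)=2.502 V=12.015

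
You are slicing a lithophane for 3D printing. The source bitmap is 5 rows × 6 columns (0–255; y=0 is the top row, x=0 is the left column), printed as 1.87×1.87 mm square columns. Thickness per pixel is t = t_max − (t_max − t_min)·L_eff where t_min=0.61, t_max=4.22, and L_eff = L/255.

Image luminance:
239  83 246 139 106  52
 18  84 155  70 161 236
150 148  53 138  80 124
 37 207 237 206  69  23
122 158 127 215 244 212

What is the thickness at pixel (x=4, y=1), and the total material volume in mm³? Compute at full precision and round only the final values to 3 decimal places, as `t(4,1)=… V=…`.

span = t_max - t_min = 4.22 - 0.61 = 3.610
L(4,1) = 161, L_eff = 161/255 = 0.631373
t(4,1) = 4.22 - 3.610·0.631373 = 1.941
Σt over all 5·6 pixels = 1734121/25500 ≈ 68.0047451
V = pitch²·Σt = 1.87²·1734121/25500 = 237.806

t(4,1)=1.941 V=237.806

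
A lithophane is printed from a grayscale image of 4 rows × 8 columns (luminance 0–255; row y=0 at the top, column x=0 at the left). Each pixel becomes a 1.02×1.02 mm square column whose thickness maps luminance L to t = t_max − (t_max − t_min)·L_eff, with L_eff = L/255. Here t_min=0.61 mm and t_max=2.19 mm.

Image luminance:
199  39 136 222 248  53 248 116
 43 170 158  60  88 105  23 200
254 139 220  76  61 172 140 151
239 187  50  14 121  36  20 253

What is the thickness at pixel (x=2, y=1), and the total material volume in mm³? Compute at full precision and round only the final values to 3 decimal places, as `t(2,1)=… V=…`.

span = t_max - t_min = 2.19 - 0.61 = 1.580
L(2,1) = 158, L_eff = 158/255 = 0.619608
t(2,1) = 2.19 - 1.580·0.619608 = 1.211
Σt over all 4·8 pixels = 558481/12750 ≈ 43.8024314
V = pitch²·Σt = 1.02²·558481/12750 = 45.572

t(2,1)=1.211 V=45.572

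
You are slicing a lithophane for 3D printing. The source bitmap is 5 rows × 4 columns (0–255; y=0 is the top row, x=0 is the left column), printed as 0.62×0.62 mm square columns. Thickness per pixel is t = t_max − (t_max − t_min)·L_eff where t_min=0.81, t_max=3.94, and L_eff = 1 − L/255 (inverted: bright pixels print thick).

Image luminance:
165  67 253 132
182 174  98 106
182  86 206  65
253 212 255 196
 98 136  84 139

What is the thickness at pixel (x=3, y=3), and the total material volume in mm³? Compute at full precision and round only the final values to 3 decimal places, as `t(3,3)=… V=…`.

span = t_max - t_min = 3.94 - 0.81 = 3.130
L(3,3) = 196, L_eff = 1 - 196/255 = 0.231373 (inverted)
t(3,3) = 3.94 - 3.130·0.231373 = 3.216
Σt over all 5·4 pixels = 1379957/25500 ≈ 54.1159608
V = pitch²·Σt = 0.62²·1379957/25500 = 20.802

t(3,3)=3.216 V=20.802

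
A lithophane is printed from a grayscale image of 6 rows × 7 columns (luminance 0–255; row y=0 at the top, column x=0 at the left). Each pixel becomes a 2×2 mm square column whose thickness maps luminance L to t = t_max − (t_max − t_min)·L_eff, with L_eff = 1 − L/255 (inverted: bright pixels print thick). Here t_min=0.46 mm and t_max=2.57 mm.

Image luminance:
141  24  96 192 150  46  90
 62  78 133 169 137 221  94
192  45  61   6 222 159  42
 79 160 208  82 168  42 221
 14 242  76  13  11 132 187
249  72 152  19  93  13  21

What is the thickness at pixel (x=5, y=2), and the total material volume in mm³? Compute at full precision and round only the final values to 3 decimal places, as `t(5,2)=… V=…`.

t(5,2)=1.776 V=229.994

span = t_max - t_min = 2.57 - 0.46 = 2.110
L(5,2) = 159, L_eff = 1 - 159/255 = 0.376471 (inverted)
t(5,2) = 2.57 - 2.110·0.376471 = 1.776
Σt over all 6·7 pixels = 244369/4250 ≈ 57.4985882
V = pitch²·Σt = 2²·244369/4250 = 229.994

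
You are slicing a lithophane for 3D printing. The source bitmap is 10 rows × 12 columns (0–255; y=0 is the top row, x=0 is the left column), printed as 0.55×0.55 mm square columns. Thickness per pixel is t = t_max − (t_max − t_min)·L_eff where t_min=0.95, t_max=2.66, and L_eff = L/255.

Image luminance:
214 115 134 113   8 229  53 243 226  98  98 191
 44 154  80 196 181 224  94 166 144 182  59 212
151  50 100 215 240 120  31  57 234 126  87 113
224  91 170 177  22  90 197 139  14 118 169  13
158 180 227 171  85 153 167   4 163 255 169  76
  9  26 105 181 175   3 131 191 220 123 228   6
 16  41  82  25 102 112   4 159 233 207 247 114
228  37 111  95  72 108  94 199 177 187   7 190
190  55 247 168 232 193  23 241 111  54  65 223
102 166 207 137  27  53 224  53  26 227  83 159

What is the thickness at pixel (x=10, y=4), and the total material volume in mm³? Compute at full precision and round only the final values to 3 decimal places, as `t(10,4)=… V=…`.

t(10,4)=1.527 V=64.659

span = t_max - t_min = 2.66 - 0.95 = 1.710
L(10,4) = 169, L_eff = 169/255 = 0.662745
t(10,4) = 2.66 - 1.710·0.662745 = 1.527
Σt over all 10·12 pixels = 213.75
V = pitch²·Σt = 0.55²·213.75 = 64.659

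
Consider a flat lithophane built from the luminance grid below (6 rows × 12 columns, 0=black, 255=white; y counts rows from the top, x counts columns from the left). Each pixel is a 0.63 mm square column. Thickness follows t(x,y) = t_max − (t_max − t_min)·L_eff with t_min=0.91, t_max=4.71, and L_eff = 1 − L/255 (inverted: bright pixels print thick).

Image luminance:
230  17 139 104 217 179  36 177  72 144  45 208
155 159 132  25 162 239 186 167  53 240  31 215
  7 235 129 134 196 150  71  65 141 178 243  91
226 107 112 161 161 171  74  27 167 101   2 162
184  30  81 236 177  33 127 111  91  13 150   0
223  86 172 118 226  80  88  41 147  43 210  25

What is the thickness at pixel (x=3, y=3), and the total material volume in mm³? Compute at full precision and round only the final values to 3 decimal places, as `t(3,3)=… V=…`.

span = t_max - t_min = 4.71 - 0.91 = 3.800
L(3,3) = 161, L_eff = 1 - 161/255 = 0.368627 (inverted)
t(3,3) = 4.71 - 3.800·0.368627 = 3.309
Σt over all 6·12 pixels = 85701/425 ≈ 201.6494118
V = pitch²·Σt = 0.63²·85701/425 = 80.035

t(3,3)=3.309 V=80.035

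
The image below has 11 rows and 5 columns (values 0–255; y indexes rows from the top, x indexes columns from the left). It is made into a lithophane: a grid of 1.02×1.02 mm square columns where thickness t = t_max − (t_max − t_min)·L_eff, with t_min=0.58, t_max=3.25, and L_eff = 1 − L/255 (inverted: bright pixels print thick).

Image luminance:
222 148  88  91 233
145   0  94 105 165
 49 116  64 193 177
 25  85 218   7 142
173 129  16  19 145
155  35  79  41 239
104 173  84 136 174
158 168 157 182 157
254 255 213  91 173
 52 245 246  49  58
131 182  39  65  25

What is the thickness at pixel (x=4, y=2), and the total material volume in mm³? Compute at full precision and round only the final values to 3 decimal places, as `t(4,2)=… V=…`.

t(4,2)=2.433 V=109.106

span = t_max - t_min = 3.25 - 0.58 = 2.670
L(4,2) = 177, L_eff = 1 - 177/255 = 0.305882 (inverted)
t(4,2) = 3.25 - 2.670·0.305882 = 2.433
Σt over all 11·5 pixels = 891391/8500 ≈ 104.8695294
V = pitch²·Σt = 1.02²·891391/8500 = 109.106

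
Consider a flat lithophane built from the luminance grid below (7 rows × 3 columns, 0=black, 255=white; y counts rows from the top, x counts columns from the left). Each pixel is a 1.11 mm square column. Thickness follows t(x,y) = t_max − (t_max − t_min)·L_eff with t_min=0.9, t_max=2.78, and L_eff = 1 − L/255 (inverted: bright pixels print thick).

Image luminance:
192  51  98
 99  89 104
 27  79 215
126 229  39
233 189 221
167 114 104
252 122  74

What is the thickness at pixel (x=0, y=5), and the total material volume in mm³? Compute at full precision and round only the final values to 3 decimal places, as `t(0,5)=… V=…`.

span = t_max - t_min = 2.78 - 0.9 = 1.880
L(0,5) = 167, L_eff = 1 - 167/255 = 0.345098 (inverted)
t(0,5) = 2.78 - 1.880·0.345098 = 2.131
Σt over all 7·3 pixels = 506431/12750 ≈ 39.7200784
V = pitch²·Σt = 1.11²·506431/12750 = 48.939

t(0,5)=2.131 V=48.939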